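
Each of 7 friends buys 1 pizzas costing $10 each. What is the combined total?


Cost per person:
1 x $10 = $10
Group total:
7 x $10 = $70

$70


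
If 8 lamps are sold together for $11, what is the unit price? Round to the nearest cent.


Total cost: $11
Number of items: 8
Unit price: $11 / 8 = $1.375 ≈ $1.38

$1.38


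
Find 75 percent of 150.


Convert percentage to decimal:
75% = 0.75
Multiply:
150 x 0.75 = 112.5

112.5


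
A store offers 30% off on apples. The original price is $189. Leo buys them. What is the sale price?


Calculate the discount amount:
30% of $189 = $56.70
Subtract from original:
$189 - $56.70 = $132.30

$132.30


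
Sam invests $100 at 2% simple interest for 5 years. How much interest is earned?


Use the formula I = P x R x T / 100
P x R x T = 100 x 2 x 5 = 1000
I = 1000 / 100 = $10

$10


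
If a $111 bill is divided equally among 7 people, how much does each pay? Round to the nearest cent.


Total bill: $111
Number of people: 7
Each pays: $111 / 7 = $15.8571... ≈ $15.86

$15.86


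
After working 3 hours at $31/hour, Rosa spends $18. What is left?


Calculate earnings:
3 x $31 = $93
Subtract spending:
$93 - $18 = $75

$75


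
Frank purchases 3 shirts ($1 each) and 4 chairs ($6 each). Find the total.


Cost of shirts:
3 x $1 = $3
Cost of chairs:
4 x $6 = $24
Add both:
$3 + $24 = $27

$27


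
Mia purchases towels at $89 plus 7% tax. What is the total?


Calculate the tax:
7% of $89 = $6.23
Add tax to price:
$89 + $6.23 = $95.23

$95.23


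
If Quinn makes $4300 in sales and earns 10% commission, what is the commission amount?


Convert rate to decimal:
10% = 0.1
Multiply by sales:
$4300 x 0.1 = $430

$430


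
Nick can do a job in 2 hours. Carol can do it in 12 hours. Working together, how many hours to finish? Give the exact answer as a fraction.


Nick's rate: 1/2 of the job per hour
Carol's rate: 1/12 of the job per hour
Combined rate: 1/2 + 1/12 = 7/12 per hour
Time = 1 / (7/12) = 12/7 hours (≈ 1.71 hours)

12/7 hours


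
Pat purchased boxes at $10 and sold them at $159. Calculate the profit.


Selling price = $159
Cost price = $10
Profit = selling price - cost price:
Profit = $159 - $10 = $149

$149


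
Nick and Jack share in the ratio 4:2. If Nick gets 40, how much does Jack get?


Find the multiplier:
40 / 4 = 10
Apply to Jack's share:
2 x 10 = 20

20


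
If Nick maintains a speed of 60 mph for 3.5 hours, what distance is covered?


Use the formula: distance = speed x time
Speed = 60 mph, Time = 3.5 hours
60 x 3.5 = 210 miles

210 miles


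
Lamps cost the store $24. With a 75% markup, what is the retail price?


Calculate the markup amount:
75% of $24 = $18
Add to cost:
$24 + $18 = $42

$42


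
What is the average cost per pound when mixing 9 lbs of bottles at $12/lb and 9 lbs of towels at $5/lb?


Cost of bottles:
9 x $12 = $108
Cost of towels:
9 x $5 = $45
Total cost: $108 + $45 = $153
Total weight: 18 lbs
Average: $153 / 18 = $8.50/lb

$8.50/lb


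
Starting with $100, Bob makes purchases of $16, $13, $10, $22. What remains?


Add up expenses:
$16 + $13 + $10 + $22 = $61
Subtract from budget:
$100 - $61 = $39

$39


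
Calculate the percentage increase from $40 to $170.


Find the absolute change:
|170 - 40| = 130
Divide by original and multiply by 100:
130 / 40 x 100 = 325%

325%


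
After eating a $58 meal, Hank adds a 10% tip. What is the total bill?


Calculate the tip:
10% of $58 = $5.80
Add tip to meal cost:
$58 + $5.80 = $63.80

$63.80


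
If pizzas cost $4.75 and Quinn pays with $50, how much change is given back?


Start with the amount paid:
$50
Subtract the price:
$50 - $4.75 = $45.25

$45.25


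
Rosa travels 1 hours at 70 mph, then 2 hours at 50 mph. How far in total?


Leg 1 distance:
70 x 1 = 70 miles
Leg 2 distance:
50 x 2 = 100 miles
Total distance:
70 + 100 = 170 miles

170 miles


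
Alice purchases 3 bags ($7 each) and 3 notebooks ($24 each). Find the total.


Cost of bags:
3 x $7 = $21
Cost of notebooks:
3 x $24 = $72
Add both:
$21 + $72 = $93

$93


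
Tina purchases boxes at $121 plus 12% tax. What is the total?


Calculate the tax:
12% of $121 = $14.52
Add tax to price:
$121 + $14.52 = $135.52

$135.52


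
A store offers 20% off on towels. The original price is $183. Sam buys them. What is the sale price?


Calculate the discount amount:
20% of $183 = $36.60
Subtract from original:
$183 - $36.60 = $146.40

$146.40


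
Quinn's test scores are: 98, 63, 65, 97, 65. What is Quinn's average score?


Add the scores:
98 + 63 + 65 + 97 + 65 = 388
Divide by the number of tests:
388 / 5 = 77.6

77.6


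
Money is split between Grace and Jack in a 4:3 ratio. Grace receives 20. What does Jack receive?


Find the multiplier:
20 / 4 = 5
Apply to Jack's share:
3 x 5 = 15

15


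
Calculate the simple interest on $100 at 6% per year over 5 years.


Use the formula I = P x R x T / 100
P x R x T = 100 x 6 x 5 = 3000
I = 3000 / 100 = $30

$30


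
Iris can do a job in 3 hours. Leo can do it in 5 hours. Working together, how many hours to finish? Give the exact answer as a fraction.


Iris's rate: 1/3 of the job per hour
Leo's rate: 1/5 of the job per hour
Combined rate: 1/3 + 1/5 = 8/15 per hour
Time = 1 / (8/15) = 15/8 hours (≈ 1.88 hours)

15/8 hours


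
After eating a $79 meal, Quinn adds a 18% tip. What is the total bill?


Calculate the tip:
18% of $79 = $14.22
Add tip to meal cost:
$79 + $14.22 = $93.22

$93.22


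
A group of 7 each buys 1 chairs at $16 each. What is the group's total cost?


Cost per person:
1 x $16 = $16
Group total:
7 x $16 = $112

$112


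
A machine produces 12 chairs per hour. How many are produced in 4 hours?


Production rate: 12 chairs per hour
Time: 4 hours
Total: 12 x 4 = 48 chairs

48 chairs


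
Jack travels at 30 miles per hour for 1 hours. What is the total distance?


Use the formula: distance = speed x time
Speed = 30 mph, Time = 1 hours
30 x 1 = 30 miles

30 miles


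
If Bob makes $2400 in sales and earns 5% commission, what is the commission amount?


Convert rate to decimal:
5% = 0.05
Multiply by sales:
$2400 x 0.05 = $120

$120


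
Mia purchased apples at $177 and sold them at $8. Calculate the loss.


Selling price = $8
Cost price = $177
Loss = cost price - selling price:
Loss = $177 - $8 = $169

$169


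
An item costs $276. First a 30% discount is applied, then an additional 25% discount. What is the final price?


First discount:
30% of $276 = $82.80
Price after first discount:
$276 - $82.80 = $193.20
Second discount:
25% of $193.20 = $48.30
Final price:
$193.20 - $48.30 = $144.90

$144.90


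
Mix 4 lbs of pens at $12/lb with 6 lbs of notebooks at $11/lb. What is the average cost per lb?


Cost of pens:
4 x $12 = $48
Cost of notebooks:
6 x $11 = $66
Total cost: $48 + $66 = $114
Total weight: 10 lbs
Average: $114 / 10 = $11.40/lb

$11.40/lb


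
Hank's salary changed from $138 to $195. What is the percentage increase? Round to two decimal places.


Find the absolute change:
|195 - 138| = 57
Divide by original and multiply by 100:
57 / 138 x 100 = 41.3043...% ≈ 41.3%

41.3%


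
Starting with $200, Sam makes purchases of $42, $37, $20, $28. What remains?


Add up expenses:
$42 + $37 + $20 + $28 = $127
Subtract from budget:
$200 - $127 = $73

$73


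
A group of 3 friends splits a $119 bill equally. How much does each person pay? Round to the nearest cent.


Total bill: $119
Number of people: 3
Each pays: $119 / 3 = $39.6666... ≈ $39.67

$39.67


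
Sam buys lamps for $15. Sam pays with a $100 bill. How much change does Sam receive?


Start with the amount paid:
$100
Subtract the price:
$100 - $15 = $85

$85


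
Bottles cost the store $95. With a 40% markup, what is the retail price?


Calculate the markup amount:
40% of $95 = $38
Add to cost:
$95 + $38 = $133

$133


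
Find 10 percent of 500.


Convert percentage to decimal:
10% = 0.1
Multiply:
500 x 0.1 = 50

50


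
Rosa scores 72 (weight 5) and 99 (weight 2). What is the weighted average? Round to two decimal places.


Weighted sum:
5 x 72 + 2 x 99 = 558
Total weight:
5 + 2 = 7
Weighted average:
558 / 7 = 79.7142... ≈ 79.71

79.71


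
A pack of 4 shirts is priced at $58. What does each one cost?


Total cost: $58
Number of items: 4
Unit price: $58 / 4 = $14.50

$14.50


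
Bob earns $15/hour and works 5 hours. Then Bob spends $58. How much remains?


Calculate earnings:
5 x $15 = $75
Subtract spending:
$75 - $58 = $17

$17


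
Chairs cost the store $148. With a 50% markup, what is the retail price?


Calculate the markup amount:
50% of $148 = $74
Add to cost:
$148 + $74 = $222

$222


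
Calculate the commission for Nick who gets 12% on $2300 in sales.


Convert rate to decimal:
12% = 0.12
Multiply by sales:
$2300 x 0.12 = $276

$276


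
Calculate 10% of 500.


Convert percentage to decimal:
10% = 0.1
Multiply:
500 x 0.1 = 50

50


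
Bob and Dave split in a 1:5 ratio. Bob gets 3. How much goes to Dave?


Find the multiplier:
3 / 1 = 3
Apply to Dave's share:
5 x 3 = 15

15


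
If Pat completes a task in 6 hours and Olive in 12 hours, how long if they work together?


Pat's rate: 1/6 of the job per hour
Olive's rate: 1/12 of the job per hour
Combined rate: 1/6 + 1/12 = 1/4 per hour
Time = 1 / (1/4) = 4 hours

4 hours


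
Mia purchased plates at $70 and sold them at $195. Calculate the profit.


Selling price = $195
Cost price = $70
Profit = selling price - cost price:
Profit = $195 - $70 = $125

$125


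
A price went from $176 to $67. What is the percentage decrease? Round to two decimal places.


Find the absolute change:
|67 - 176| = 109
Divide by original and multiply by 100:
109 / 176 x 100 = 61.9318...% ≈ 61.93%

61.93%


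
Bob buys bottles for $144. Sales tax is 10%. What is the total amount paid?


Calculate the tax:
10% of $144 = $14.40
Add tax to price:
$144 + $14.40 = $158.40

$158.40


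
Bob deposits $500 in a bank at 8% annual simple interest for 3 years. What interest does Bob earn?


Use the formula I = P x R x T / 100
P x R x T = 500 x 8 x 3 = 12000
I = 12000 / 100 = $120

$120


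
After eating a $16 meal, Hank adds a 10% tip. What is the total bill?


Calculate the tip:
10% of $16 = $1.60
Add tip to meal cost:
$16 + $1.60 = $17.60

$17.60


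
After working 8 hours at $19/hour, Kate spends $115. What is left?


Calculate earnings:
8 x $19 = $152
Subtract spending:
$152 - $115 = $37

$37


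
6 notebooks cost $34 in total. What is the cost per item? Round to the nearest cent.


Total cost: $34
Number of items: 6
Unit price: $34 / 6 = $5.6666... ≈ $5.67

$5.67


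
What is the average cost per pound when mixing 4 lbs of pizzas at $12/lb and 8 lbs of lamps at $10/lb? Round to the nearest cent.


Cost of pizzas:
4 x $12 = $48
Cost of lamps:
8 x $10 = $80
Total cost: $48 + $80 = $128
Total weight: 12 lbs
Average: $128 / 12 = $10.6666... ≈ $10.67/lb

$10.67/lb


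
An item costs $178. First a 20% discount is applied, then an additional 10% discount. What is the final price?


First discount:
20% of $178 = $35.60
Price after first discount:
$178 - $35.60 = $142.40
Second discount:
10% of $142.40 = $14.24
Final price:
$142.40 - $14.24 = $128.16

$128.16


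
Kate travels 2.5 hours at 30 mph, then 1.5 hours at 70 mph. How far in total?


Leg 1 distance:
30 x 2.5 = 75 miles
Leg 2 distance:
70 x 1.5 = 105 miles
Total distance:
75 + 105 = 180 miles

180 miles


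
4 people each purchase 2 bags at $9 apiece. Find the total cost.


Cost per person:
2 x $9 = $18
Group total:
4 x $18 = $72

$72


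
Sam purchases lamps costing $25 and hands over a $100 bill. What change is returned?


Start with the amount paid:
$100
Subtract the price:
$100 - $25 = $75

$75


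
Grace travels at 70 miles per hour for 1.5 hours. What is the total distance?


Use the formula: distance = speed x time
Speed = 70 mph, Time = 1.5 hours
70 x 1.5 = 105 miles

105 miles


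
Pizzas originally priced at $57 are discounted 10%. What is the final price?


Calculate the discount amount:
10% of $57 = $5.70
Subtract from original:
$57 - $5.70 = $51.30

$51.30


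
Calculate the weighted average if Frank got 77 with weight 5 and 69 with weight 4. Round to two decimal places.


Weighted sum:
5 x 77 + 4 x 69 = 661
Total weight:
5 + 4 = 9
Weighted average:
661 / 9 = 73.4444... ≈ 73.44

73.44


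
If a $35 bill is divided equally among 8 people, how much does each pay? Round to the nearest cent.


Total bill: $35
Number of people: 8
Each pays: $35 / 8 = $4.375 ≈ $4.38

$4.38


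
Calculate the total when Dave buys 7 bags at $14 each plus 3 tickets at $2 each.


Cost of bags:
7 x $14 = $98
Cost of tickets:
3 x $2 = $6
Add both:
$98 + $6 = $104

$104


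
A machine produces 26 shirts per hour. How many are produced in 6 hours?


Production rate: 26 shirts per hour
Time: 6 hours
Total: 26 x 6 = 156 shirts

156 shirts


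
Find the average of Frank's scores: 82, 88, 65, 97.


Add the scores:
82 + 88 + 65 + 97 = 332
Divide by the number of tests:
332 / 4 = 83

83


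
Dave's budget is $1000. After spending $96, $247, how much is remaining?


Add up expenses:
$96 + $247 = $343
Subtract from budget:
$1000 - $343 = $657

$657


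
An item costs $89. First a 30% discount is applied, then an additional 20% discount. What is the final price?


First discount:
30% of $89 = $26.70
Price after first discount:
$89 - $26.70 = $62.30
Second discount:
20% of $62.30 = $12.46
Final price:
$62.30 - $12.46 = $49.84

$49.84


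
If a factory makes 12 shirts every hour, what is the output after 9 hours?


Production rate: 12 shirts per hour
Time: 9 hours
Total: 12 x 9 = 108 shirts

108 shirts


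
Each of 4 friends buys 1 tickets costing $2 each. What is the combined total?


Cost per person:
1 x $2 = $2
Group total:
4 x $2 = $8

$8


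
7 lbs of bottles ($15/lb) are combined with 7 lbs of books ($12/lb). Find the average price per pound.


Cost of bottles:
7 x $15 = $105
Cost of books:
7 x $12 = $84
Total cost: $105 + $84 = $189
Total weight: 14 lbs
Average: $189 / 14 = $13.50/lb

$13.50/lb


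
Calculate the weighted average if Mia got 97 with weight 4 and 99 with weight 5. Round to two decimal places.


Weighted sum:
4 x 97 + 5 x 99 = 883
Total weight:
4 + 5 = 9
Weighted average:
883 / 9 = 98.1111... ≈ 98.11

98.11


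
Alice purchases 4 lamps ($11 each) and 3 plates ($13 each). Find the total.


Cost of lamps:
4 x $11 = $44
Cost of plates:
3 x $13 = $39
Add both:
$44 + $39 = $83

$83


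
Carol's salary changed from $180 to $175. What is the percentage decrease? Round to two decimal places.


Find the absolute change:
|175 - 180| = 5
Divide by original and multiply by 100:
5 / 180 x 100 = 2.7777...% ≈ 2.78%

2.78%


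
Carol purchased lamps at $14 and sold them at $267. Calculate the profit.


Selling price = $267
Cost price = $14
Profit = selling price - cost price:
Profit = $267 - $14 = $253

$253


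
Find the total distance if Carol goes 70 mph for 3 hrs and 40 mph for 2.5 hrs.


Leg 1 distance:
70 x 3 = 210 miles
Leg 2 distance:
40 x 2.5 = 100 miles
Total distance:
210 + 100 = 310 miles

310 miles


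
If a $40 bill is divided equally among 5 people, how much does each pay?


Total bill: $40
Number of people: 5
Each pays: $40 / 5 = $8

$8


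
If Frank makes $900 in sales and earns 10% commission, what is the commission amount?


Convert rate to decimal:
10% = 0.1
Multiply by sales:
$900 x 0.1 = $90

$90


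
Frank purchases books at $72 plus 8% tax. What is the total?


Calculate the tax:
8% of $72 = $5.76
Add tax to price:
$72 + $5.76 = $77.76

$77.76


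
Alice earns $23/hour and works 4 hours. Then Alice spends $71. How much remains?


Calculate earnings:
4 x $23 = $92
Subtract spending:
$92 - $71 = $21

$21


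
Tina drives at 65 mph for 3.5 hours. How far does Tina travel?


Use the formula: distance = speed x time
Speed = 65 mph, Time = 3.5 hours
65 x 3.5 = 227.5 miles

227.5 miles


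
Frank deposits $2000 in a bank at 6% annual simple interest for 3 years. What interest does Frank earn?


Use the formula I = P x R x T / 100
P x R x T = 2000 x 6 x 3 = 36000
I = 36000 / 100 = $360

$360


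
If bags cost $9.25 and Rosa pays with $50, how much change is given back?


Start with the amount paid:
$50
Subtract the price:
$50 - $9.25 = $40.75

$40.75


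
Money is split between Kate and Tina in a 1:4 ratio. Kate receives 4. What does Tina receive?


Find the multiplier:
4 / 1 = 4
Apply to Tina's share:
4 x 4 = 16

16


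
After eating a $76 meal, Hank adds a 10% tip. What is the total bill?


Calculate the tip:
10% of $76 = $7.60
Add tip to meal cost:
$76 + $7.60 = $83.60

$83.60


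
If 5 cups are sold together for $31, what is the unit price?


Total cost: $31
Number of items: 5
Unit price: $31 / 5 = $6.20

$6.20


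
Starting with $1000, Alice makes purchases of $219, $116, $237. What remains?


Add up expenses:
$219 + $116 + $237 = $572
Subtract from budget:
$1000 - $572 = $428

$428


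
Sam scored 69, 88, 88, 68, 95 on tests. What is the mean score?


Add the scores:
69 + 88 + 88 + 68 + 95 = 408
Divide by the number of tests:
408 / 5 = 81.6

81.6


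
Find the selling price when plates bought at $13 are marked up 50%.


Calculate the markup amount:
50% of $13 = $6.50
Add to cost:
$13 + $6.50 = $19.50

$19.50


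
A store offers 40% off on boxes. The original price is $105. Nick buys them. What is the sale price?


Calculate the discount amount:
40% of $105 = $42
Subtract from original:
$105 - $42 = $63

$63


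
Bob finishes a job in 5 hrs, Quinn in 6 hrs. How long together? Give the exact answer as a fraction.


Bob's rate: 1/5 of the job per hour
Quinn's rate: 1/6 of the job per hour
Combined rate: 1/5 + 1/6 = 11/30 per hour
Time = 1 / (11/30) = 30/11 hours (≈ 2.73 hours)

30/11 hours


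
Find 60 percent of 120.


Convert percentage to decimal:
60% = 0.6
Multiply:
120 x 0.6 = 72

72


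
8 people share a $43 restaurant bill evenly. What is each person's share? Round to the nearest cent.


Total bill: $43
Number of people: 8
Each pays: $43 / 8 = $5.375 ≈ $5.38

$5.38


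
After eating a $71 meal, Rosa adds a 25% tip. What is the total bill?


Calculate the tip:
25% of $71 = $17.75
Add tip to meal cost:
$71 + $17.75 = $88.75

$88.75


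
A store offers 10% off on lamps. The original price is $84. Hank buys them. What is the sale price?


Calculate the discount amount:
10% of $84 = $8.40
Subtract from original:
$84 - $8.40 = $75.60

$75.60


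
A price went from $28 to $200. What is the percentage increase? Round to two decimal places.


Find the absolute change:
|200 - 28| = 172
Divide by original and multiply by 100:
172 / 28 x 100 = 614.2857...% ≈ 614.29%

614.29%


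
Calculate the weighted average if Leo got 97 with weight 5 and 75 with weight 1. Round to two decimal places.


Weighted sum:
5 x 97 + 1 x 75 = 560
Total weight:
5 + 1 = 6
Weighted average:
560 / 6 = 93.3333... ≈ 93.33

93.33


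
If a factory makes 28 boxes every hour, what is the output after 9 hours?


Production rate: 28 boxes per hour
Time: 9 hours
Total: 28 x 9 = 252 boxes

252 boxes


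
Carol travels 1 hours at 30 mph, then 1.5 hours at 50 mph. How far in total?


Leg 1 distance:
30 x 1 = 30 miles
Leg 2 distance:
50 x 1.5 = 75 miles
Total distance:
30 + 75 = 105 miles

105 miles


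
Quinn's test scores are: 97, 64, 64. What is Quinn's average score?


Add the scores:
97 + 64 + 64 = 225
Divide by the number of tests:
225 / 3 = 75

75


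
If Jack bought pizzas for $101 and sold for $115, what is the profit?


Selling price = $115
Cost price = $101
Profit = selling price - cost price:
Profit = $115 - $101 = $14

$14


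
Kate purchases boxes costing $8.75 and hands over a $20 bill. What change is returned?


Start with the amount paid:
$20
Subtract the price:
$20 - $8.75 = $11.25

$11.25


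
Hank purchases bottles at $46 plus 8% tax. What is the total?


Calculate the tax:
8% of $46 = $3.68
Add tax to price:
$46 + $3.68 = $49.68

$49.68


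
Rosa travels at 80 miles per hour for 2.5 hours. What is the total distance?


Use the formula: distance = speed x time
Speed = 80 mph, Time = 2.5 hours
80 x 2.5 = 200 miles

200 miles


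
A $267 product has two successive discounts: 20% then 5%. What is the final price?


First discount:
20% of $267 = $53.40
Price after first discount:
$267 - $53.40 = $213.60
Second discount:
5% of $213.60 = $10.68
Final price:
$213.60 - $10.68 = $202.92

$202.92


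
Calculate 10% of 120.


Convert percentage to decimal:
10% = 0.1
Multiply:
120 x 0.1 = 12

12


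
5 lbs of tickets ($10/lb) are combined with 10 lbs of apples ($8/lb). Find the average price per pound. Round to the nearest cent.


Cost of tickets:
5 x $10 = $50
Cost of apples:
10 x $8 = $80
Total cost: $50 + $80 = $130
Total weight: 15 lbs
Average: $130 / 15 = $8.6666... ≈ $8.67/lb

$8.67/lb


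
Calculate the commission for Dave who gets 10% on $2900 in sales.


Convert rate to decimal:
10% = 0.1
Multiply by sales:
$2900 x 0.1 = $290

$290


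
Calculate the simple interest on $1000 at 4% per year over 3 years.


Use the formula I = P x R x T / 100
P x R x T = 1000 x 4 x 3 = 12000
I = 12000 / 100 = $120

$120


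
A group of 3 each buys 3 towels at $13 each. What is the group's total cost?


Cost per person:
3 x $13 = $39
Group total:
3 x $39 = $117

$117


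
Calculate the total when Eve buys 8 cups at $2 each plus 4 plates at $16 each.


Cost of cups:
8 x $2 = $16
Cost of plates:
4 x $16 = $64
Add both:
$16 + $64 = $80

$80


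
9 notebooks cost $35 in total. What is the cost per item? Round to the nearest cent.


Total cost: $35
Number of items: 9
Unit price: $35 / 9 = $3.8888... ≈ $3.89

$3.89


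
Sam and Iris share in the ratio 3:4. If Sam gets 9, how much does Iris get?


Find the multiplier:
9 / 3 = 3
Apply to Iris's share:
4 x 3 = 12

12


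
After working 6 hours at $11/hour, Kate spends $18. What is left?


Calculate earnings:
6 x $11 = $66
Subtract spending:
$66 - $18 = $48

$48


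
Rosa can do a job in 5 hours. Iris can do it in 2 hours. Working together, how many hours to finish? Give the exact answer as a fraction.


Rosa's rate: 1/5 of the job per hour
Iris's rate: 1/2 of the job per hour
Combined rate: 1/5 + 1/2 = 7/10 per hour
Time = 1 / (7/10) = 10/7 hours (≈ 1.43 hours)

10/7 hours


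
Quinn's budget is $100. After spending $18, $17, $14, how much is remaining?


Add up expenses:
$18 + $17 + $14 = $49
Subtract from budget:
$100 - $49 = $51

$51


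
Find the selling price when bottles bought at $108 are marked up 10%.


Calculate the markup amount:
10% of $108 = $10.80
Add to cost:
$108 + $10.80 = $118.80

$118.80


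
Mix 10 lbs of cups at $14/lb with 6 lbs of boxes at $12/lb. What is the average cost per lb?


Cost of cups:
10 x $14 = $140
Cost of boxes:
6 x $12 = $72
Total cost: $140 + $72 = $212
Total weight: 16 lbs
Average: $212 / 16 = $13.25/lb

$13.25/lb


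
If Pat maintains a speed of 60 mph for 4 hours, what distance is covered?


Use the formula: distance = speed x time
Speed = 60 mph, Time = 4 hours
60 x 4 = 240 miles

240 miles


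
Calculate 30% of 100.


Convert percentage to decimal:
30% = 0.3
Multiply:
100 x 0.3 = 30

30


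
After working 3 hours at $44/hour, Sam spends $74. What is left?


Calculate earnings:
3 x $44 = $132
Subtract spending:
$132 - $74 = $58

$58


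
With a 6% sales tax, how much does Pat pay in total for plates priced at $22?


Calculate the tax:
6% of $22 = $1.32
Add tax to price:
$22 + $1.32 = $23.32

$23.32


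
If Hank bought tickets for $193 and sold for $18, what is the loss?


Selling price = $18
Cost price = $193
Loss = cost price - selling price:
Loss = $193 - $18 = $175

$175


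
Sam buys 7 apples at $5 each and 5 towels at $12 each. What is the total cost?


Cost of apples:
7 x $5 = $35
Cost of towels:
5 x $12 = $60
Add both:
$35 + $60 = $95

$95


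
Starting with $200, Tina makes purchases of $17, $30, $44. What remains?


Add up expenses:
$17 + $30 + $44 = $91
Subtract from budget:
$200 - $91 = $109

$109


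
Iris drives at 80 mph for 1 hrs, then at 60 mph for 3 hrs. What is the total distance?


Leg 1 distance:
80 x 1 = 80 miles
Leg 2 distance:
60 x 3 = 180 miles
Total distance:
80 + 180 = 260 miles

260 miles


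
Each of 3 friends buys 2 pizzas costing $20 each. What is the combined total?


Cost per person:
2 x $20 = $40
Group total:
3 x $40 = $120

$120


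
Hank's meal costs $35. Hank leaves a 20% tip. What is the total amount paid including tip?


Calculate the tip:
20% of $35 = $7
Add tip to meal cost:
$35 + $7 = $42

$42


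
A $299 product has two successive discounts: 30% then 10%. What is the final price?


First discount:
30% of $299 = $89.70
Price after first discount:
$299 - $89.70 = $209.30
Second discount:
10% of $209.30 = $20.93
Final price:
$209.30 - $20.93 = $188.37

$188.37


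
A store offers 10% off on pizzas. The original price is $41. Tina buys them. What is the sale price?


Calculate the discount amount:
10% of $41 = $4.10
Subtract from original:
$41 - $4.10 = $36.90

$36.90


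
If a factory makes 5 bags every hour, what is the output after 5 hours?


Production rate: 5 bags per hour
Time: 5 hours
Total: 5 x 5 = 25 bags

25 bags


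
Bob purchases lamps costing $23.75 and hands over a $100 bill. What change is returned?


Start with the amount paid:
$100
Subtract the price:
$100 - $23.75 = $76.25

$76.25


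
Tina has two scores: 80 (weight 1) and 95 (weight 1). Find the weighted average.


Weighted sum:
1 x 80 + 1 x 95 = 175
Total weight:
1 + 1 = 2
Weighted average:
175 / 2 = 87.5

87.5


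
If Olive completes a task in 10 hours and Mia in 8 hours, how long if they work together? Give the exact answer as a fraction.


Olive's rate: 1/10 of the job per hour
Mia's rate: 1/8 of the job per hour
Combined rate: 1/10 + 1/8 = 9/40 per hour
Time = 1 / (9/40) = 40/9 hours (≈ 4.44 hours)

40/9 hours


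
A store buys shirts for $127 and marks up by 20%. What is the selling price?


Calculate the markup amount:
20% of $127 = $25.40
Add to cost:
$127 + $25.40 = $152.40

$152.40


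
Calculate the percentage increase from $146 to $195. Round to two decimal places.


Find the absolute change:
|195 - 146| = 49
Divide by original and multiply by 100:
49 / 146 x 100 = 33.5616...% ≈ 33.56%

33.56%


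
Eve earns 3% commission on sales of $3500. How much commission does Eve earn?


Convert rate to decimal:
3% = 0.03
Multiply by sales:
$3500 x 0.03 = $105

$105


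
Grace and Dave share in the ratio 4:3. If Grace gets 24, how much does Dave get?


Find the multiplier:
24 / 4 = 6
Apply to Dave's share:
3 x 6 = 18

18


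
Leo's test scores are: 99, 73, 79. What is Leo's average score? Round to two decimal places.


Add the scores:
99 + 73 + 79 = 251
Divide by the number of tests:
251 / 3 = 83.6666... ≈ 83.67

83.67


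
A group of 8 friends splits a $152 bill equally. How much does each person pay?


Total bill: $152
Number of people: 8
Each pays: $152 / 8 = $19

$19


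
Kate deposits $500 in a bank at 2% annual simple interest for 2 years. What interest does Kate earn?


Use the formula I = P x R x T / 100
P x R x T = 500 x 2 x 2 = 2000
I = 2000 / 100 = $20

$20


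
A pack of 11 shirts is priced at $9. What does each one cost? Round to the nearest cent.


Total cost: $9
Number of items: 11
Unit price: $9 / 11 = $0.8181... ≈ $0.82

$0.82


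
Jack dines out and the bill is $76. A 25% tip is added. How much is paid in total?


Calculate the tip:
25% of $76 = $19
Add tip to meal cost:
$76 + $19 = $95

$95


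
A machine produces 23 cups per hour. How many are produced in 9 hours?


Production rate: 23 cups per hour
Time: 9 hours
Total: 23 x 9 = 207 cups

207 cups


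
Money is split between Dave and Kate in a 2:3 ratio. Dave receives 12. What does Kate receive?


Find the multiplier:
12 / 2 = 6
Apply to Kate's share:
3 x 6 = 18

18


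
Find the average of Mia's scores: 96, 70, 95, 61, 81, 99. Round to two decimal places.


Add the scores:
96 + 70 + 95 + 61 + 81 + 99 = 502
Divide by the number of tests:
502 / 6 = 83.6666... ≈ 83.67

83.67


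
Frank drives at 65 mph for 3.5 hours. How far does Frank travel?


Use the formula: distance = speed x time
Speed = 65 mph, Time = 3.5 hours
65 x 3.5 = 227.5 miles

227.5 miles


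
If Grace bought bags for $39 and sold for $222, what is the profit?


Selling price = $222
Cost price = $39
Profit = selling price - cost price:
Profit = $222 - $39 = $183

$183


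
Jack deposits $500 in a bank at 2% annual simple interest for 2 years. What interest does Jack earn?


Use the formula I = P x R x T / 100
P x R x T = 500 x 2 x 2 = 2000
I = 2000 / 100 = $20

$20


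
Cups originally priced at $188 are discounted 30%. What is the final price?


Calculate the discount amount:
30% of $188 = $56.40
Subtract from original:
$188 - $56.40 = $131.60

$131.60


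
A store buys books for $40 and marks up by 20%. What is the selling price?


Calculate the markup amount:
20% of $40 = $8
Add to cost:
$40 + $8 = $48

$48


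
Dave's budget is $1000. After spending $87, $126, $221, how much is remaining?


Add up expenses:
$87 + $126 + $221 = $434
Subtract from budget:
$1000 - $434 = $566

$566


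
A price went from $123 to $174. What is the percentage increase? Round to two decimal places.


Find the absolute change:
|174 - 123| = 51
Divide by original and multiply by 100:
51 / 123 x 100 = 41.4634...% ≈ 41.46%

41.46%


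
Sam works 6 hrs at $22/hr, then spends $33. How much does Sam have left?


Calculate earnings:
6 x $22 = $132
Subtract spending:
$132 - $33 = $99

$99


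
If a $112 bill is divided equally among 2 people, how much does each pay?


Total bill: $112
Number of people: 2
Each pays: $112 / 2 = $56

$56


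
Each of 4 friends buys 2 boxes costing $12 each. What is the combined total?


Cost per person:
2 x $12 = $24
Group total:
4 x $24 = $96

$96


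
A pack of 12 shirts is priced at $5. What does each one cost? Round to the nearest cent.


Total cost: $5
Number of items: 12
Unit price: $5 / 12 = $0.4166... ≈ $0.42

$0.42


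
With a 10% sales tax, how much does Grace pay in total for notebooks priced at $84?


Calculate the tax:
10% of $84 = $8.40
Add tax to price:
$84 + $8.40 = $92.40

$92.40


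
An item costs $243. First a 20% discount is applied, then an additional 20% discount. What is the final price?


First discount:
20% of $243 = $48.60
Price after first discount:
$243 - $48.60 = $194.40
Second discount:
20% of $194.40 = $38.88
Final price:
$194.40 - $38.88 = $155.52

$155.52


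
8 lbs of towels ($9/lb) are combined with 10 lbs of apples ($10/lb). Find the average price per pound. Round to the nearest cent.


Cost of towels:
8 x $9 = $72
Cost of apples:
10 x $10 = $100
Total cost: $72 + $100 = $172
Total weight: 18 lbs
Average: $172 / 18 = $9.5555... ≈ $9.56/lb

$9.56/lb


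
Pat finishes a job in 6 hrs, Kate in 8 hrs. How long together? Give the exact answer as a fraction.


Pat's rate: 1/6 of the job per hour
Kate's rate: 1/8 of the job per hour
Combined rate: 1/6 + 1/8 = 7/24 per hour
Time = 1 / (7/24) = 24/7 hours (≈ 3.43 hours)

24/7 hours


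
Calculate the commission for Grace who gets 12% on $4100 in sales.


Convert rate to decimal:
12% = 0.12
Multiply by sales:
$4100 x 0.12 = $492

$492


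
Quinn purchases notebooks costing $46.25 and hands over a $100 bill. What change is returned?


Start with the amount paid:
$100
Subtract the price:
$100 - $46.25 = $53.75

$53.75


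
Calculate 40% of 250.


Convert percentage to decimal:
40% = 0.4
Multiply:
250 x 0.4 = 100

100


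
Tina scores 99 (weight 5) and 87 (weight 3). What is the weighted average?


Weighted sum:
5 x 99 + 3 x 87 = 756
Total weight:
5 + 3 = 8
Weighted average:
756 / 8 = 94.5

94.5


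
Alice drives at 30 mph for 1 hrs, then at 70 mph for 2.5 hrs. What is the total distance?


Leg 1 distance:
30 x 1 = 30 miles
Leg 2 distance:
70 x 2.5 = 175 miles
Total distance:
30 + 175 = 205 miles

205 miles


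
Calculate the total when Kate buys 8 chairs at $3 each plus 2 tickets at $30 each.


Cost of chairs:
8 x $3 = $24
Cost of tickets:
2 x $30 = $60
Add both:
$24 + $60 = $84

$84


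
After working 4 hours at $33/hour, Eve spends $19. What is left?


Calculate earnings:
4 x $33 = $132
Subtract spending:
$132 - $19 = $113

$113


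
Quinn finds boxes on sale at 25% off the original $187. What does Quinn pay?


Calculate the discount amount:
25% of $187 = $46.75
Subtract from original:
$187 - $46.75 = $140.25

$140.25


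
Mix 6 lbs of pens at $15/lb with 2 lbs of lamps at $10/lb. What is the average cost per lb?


Cost of pens:
6 x $15 = $90
Cost of lamps:
2 x $10 = $20
Total cost: $90 + $20 = $110
Total weight: 8 lbs
Average: $110 / 8 = $13.75/lb

$13.75/lb


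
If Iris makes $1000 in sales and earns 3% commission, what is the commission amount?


Convert rate to decimal:
3% = 0.03
Multiply by sales:
$1000 x 0.03 = $30

$30


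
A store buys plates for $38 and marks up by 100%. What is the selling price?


Calculate the markup amount:
100% of $38 = $38
Add to cost:
$38 + $38 = $76

$76


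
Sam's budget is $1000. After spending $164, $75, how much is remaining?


Add up expenses:
$164 + $75 = $239
Subtract from budget:
$1000 - $239 = $761

$761


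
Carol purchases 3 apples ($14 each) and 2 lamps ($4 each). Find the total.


Cost of apples:
3 x $14 = $42
Cost of lamps:
2 x $4 = $8
Add both:
$42 + $8 = $50

$50


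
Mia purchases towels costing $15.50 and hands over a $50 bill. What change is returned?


Start with the amount paid:
$50
Subtract the price:
$50 - $15.50 = $34.50

$34.50


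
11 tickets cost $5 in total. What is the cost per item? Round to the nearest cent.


Total cost: $5
Number of items: 11
Unit price: $5 / 11 = $0.4545... ≈ $0.45

$0.45


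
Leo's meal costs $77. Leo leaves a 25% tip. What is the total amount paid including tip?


Calculate the tip:
25% of $77 = $19.25
Add tip to meal cost:
$77 + $19.25 = $96.25

$96.25


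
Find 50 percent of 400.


Convert percentage to decimal:
50% = 0.5
Multiply:
400 x 0.5 = 200

200


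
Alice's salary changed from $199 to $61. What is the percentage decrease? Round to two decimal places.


Find the absolute change:
|61 - 199| = 138
Divide by original and multiply by 100:
138 / 199 x 100 = 69.3467...% ≈ 69.35%

69.35%


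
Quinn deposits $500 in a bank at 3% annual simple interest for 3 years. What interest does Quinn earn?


Use the formula I = P x R x T / 100
P x R x T = 500 x 3 x 3 = 4500
I = 4500 / 100 = $45

$45


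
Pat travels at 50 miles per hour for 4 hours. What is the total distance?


Use the formula: distance = speed x time
Speed = 50 mph, Time = 4 hours
50 x 4 = 200 miles

200 miles


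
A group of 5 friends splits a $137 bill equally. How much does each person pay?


Total bill: $137
Number of people: 5
Each pays: $137 / 5 = $27.40

$27.40


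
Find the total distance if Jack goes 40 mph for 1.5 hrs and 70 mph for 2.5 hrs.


Leg 1 distance:
40 x 1.5 = 60 miles
Leg 2 distance:
70 x 2.5 = 175 miles
Total distance:
60 + 175 = 235 miles

235 miles


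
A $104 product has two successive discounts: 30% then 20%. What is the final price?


First discount:
30% of $104 = $31.20
Price after first discount:
$104 - $31.20 = $72.80
Second discount:
20% of $72.80 = $14.56
Final price:
$72.80 - $14.56 = $58.24

$58.24


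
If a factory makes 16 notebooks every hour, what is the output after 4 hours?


Production rate: 16 notebooks per hour
Time: 4 hours
Total: 16 x 4 = 64 notebooks

64 notebooks


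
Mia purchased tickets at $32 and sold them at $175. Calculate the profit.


Selling price = $175
Cost price = $32
Profit = selling price - cost price:
Profit = $175 - $32 = $143

$143


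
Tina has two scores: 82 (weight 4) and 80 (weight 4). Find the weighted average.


Weighted sum:
4 x 82 + 4 x 80 = 648
Total weight:
4 + 4 = 8
Weighted average:
648 / 8 = 81

81


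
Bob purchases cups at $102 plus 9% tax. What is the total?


Calculate the tax:
9% of $102 = $9.18
Add tax to price:
$102 + $9.18 = $111.18

$111.18


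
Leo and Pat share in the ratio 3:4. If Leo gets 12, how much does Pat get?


Find the multiplier:
12 / 3 = 4
Apply to Pat's share:
4 x 4 = 16

16


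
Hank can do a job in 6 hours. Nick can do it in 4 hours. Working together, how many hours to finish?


Hank's rate: 1/6 of the job per hour
Nick's rate: 1/4 of the job per hour
Combined rate: 1/6 + 1/4 = 5/12 per hour
Time = 1 / (5/12) = 12/5 = 2.4 hours

2.4 hours


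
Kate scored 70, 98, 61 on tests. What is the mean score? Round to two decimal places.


Add the scores:
70 + 98 + 61 = 229
Divide by the number of tests:
229 / 3 = 76.3333... ≈ 76.33

76.33


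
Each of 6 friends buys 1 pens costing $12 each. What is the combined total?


Cost per person:
1 x $12 = $12
Group total:
6 x $12 = $72

$72


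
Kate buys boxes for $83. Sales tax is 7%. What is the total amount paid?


Calculate the tax:
7% of $83 = $5.81
Add tax to price:
$83 + $5.81 = $88.81

$88.81


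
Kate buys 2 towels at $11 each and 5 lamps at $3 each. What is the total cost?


Cost of towels:
2 x $11 = $22
Cost of lamps:
5 x $3 = $15
Add both:
$22 + $15 = $37

$37


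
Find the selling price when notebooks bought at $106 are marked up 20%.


Calculate the markup amount:
20% of $106 = $21.20
Add to cost:
$106 + $21.20 = $127.20

$127.20


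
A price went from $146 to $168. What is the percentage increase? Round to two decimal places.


Find the absolute change:
|168 - 146| = 22
Divide by original and multiply by 100:
22 / 146 x 100 = 15.0684...% ≈ 15.07%

15.07%


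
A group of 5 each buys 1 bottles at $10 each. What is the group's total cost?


Cost per person:
1 x $10 = $10
Group total:
5 x $10 = $50

$50


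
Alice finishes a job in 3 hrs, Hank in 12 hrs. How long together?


Alice's rate: 1/3 of the job per hour
Hank's rate: 1/12 of the job per hour
Combined rate: 1/3 + 1/12 = 5/12 per hour
Time = 1 / (5/12) = 12/5 = 2.4 hours

2.4 hours


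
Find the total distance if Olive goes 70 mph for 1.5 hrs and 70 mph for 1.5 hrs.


Leg 1 distance:
70 x 1.5 = 105 miles
Leg 2 distance:
70 x 1.5 = 105 miles
Total distance:
105 + 105 = 210 miles

210 miles


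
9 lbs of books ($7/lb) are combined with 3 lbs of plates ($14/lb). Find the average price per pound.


Cost of books:
9 x $7 = $63
Cost of plates:
3 x $14 = $42
Total cost: $63 + $42 = $105
Total weight: 12 lbs
Average: $105 / 12 = $8.75/lb

$8.75/lb


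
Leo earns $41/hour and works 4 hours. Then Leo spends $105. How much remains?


Calculate earnings:
4 x $41 = $164
Subtract spending:
$164 - $105 = $59

$59


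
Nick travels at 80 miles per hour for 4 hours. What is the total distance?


Use the formula: distance = speed x time
Speed = 80 mph, Time = 4 hours
80 x 4 = 320 miles

320 miles
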